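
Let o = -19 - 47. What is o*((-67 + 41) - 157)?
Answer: 12078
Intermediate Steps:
o = -66
o*((-67 + 41) - 157) = -66*((-67 + 41) - 157) = -66*(-26 - 157) = -66*(-183) = 12078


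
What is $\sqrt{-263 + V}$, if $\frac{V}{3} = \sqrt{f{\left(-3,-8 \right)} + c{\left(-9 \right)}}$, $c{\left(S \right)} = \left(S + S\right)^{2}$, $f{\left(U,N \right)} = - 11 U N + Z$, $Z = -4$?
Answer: $\sqrt{-263 + 6 \sqrt{14}} \approx 15.51 i$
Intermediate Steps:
$f{\left(U,N \right)} = -4 - 11 N U$ ($f{\left(U,N \right)} = - 11 U N - 4 = - 11 N U - 4 = -4 - 11 N U$)
$c{\left(S \right)} = 4 S^{2}$ ($c{\left(S \right)} = \left(2 S\right)^{2} = 4 S^{2}$)
$V = 6 \sqrt{14}$ ($V = 3 \sqrt{\left(-4 - \left(-88\right) \left(-3\right)\right) + 4 \left(-9\right)^{2}} = 3 \sqrt{\left(-4 - 264\right) + 4 \cdot 81} = 3 \sqrt{-268 + 324} = 3 \sqrt{56} = 3 \cdot 2 \sqrt{14} = 6 \sqrt{14} \approx 22.45$)
$\sqrt{-263 + V} = \sqrt{-263 + 6 \sqrt{14}}$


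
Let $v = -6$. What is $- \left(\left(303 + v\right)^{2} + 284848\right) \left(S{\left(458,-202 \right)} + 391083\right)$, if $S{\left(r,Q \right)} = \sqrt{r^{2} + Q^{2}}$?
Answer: $-145896250731 - 746114 \sqrt{62642} \approx -1.4608 \cdot 10^{11}$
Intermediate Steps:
$S{\left(r,Q \right)} = \sqrt{Q^{2} + r^{2}}$
$- \left(\left(303 + v\right)^{2} + 284848\right) \left(S{\left(458,-202 \right)} + 391083\right) = - \left(\left(303 - 6\right)^{2} + 284848\right) \left(\sqrt{\left(-202\right)^{2} + 458^{2}} + 391083\right) = - \left(297^{2} + 284848\right) \left(\sqrt{40804 + 209764} + 391083\right) = - \left(88209 + 284848\right) \left(\sqrt{250568} + 391083\right) = - 373057 \left(2 \sqrt{62642} + 391083\right) = - 373057 \left(391083 + 2 \sqrt{62642}\right) = - (145896250731 + 746114 \sqrt{62642}) = -145896250731 - 746114 \sqrt{62642}$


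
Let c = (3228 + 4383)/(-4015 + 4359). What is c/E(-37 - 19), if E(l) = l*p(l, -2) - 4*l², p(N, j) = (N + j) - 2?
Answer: -177/73472 ≈ -0.0024091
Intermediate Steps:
p(N, j) = -2 + N + j
E(l) = -4*l² + l*(-4 + l) (E(l) = l*(-2 + l - 2) - 4*l² = l*(-4 + l) - 4*l² = -4*l² + l*(-4 + l))
c = 177/8 (c = 7611/344 = 7611*(1/344) = 177/8 ≈ 22.125)
c/E(-37 - 19) = 177/(8*((-(-37 - 19)*(4 + 3*(-37 - 19))))) = 177/(8*((-1*(-56)*(4 + 3*(-56))))) = 177/(8*((-1*(-56)*(4 - 168)))) = 177/(8*((-1*(-56)*(-164)))) = (177/8)/(-9184) = (177/8)*(-1/9184) = -177/73472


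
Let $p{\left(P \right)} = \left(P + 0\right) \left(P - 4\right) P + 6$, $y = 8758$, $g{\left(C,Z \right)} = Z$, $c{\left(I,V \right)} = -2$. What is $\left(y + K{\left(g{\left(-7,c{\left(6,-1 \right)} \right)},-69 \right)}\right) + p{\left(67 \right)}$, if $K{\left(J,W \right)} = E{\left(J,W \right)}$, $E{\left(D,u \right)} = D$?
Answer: $291569$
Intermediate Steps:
$K{\left(J,W \right)} = J$
$p{\left(P \right)} = 6 + P^{2} \left(-4 + P\right)$ ($p{\left(P \right)} = P \left(-4 + P\right) P + 6 = P^{2} \left(-4 + P\right) + 6 = 6 + P^{2} \left(-4 + P\right)$)
$\left(y + K{\left(g{\left(-7,c{\left(6,-1 \right)} \right)},-69 \right)}\right) + p{\left(67 \right)} = \left(8758 - 2\right) + \left(6 + 67^{3} - 4 \cdot 67^{2}\right) = 8756 + \left(6 + 300763 - 17956\right) = 8756 + 282813 = 291569$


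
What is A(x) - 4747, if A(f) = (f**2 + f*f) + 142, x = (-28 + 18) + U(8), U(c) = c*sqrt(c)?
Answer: -3381 - 640*sqrt(2) ≈ -4286.1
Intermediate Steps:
U(c) = c**(3/2)
x = -10 + 16*sqrt(2) (x = (-28 + 18) + 8**(3/2) = -10 + 16*sqrt(2) ≈ 12.627)
A(f) = 142 + 2*f**2 (A(f) = (f**2 + f**2) + 142 = 2*f**2 + 142 = 142 + 2*f**2)
A(x) - 4747 = (142 + 2*(-10 + 16*sqrt(2))**2) - 4747 = -4605 + 2*(-10 + 16*sqrt(2))**2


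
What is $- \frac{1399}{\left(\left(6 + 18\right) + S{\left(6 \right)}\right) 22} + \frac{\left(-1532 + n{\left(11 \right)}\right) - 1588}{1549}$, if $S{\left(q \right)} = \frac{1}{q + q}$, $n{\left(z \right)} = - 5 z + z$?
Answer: $- \frac{23060662}{4924271} \approx -4.6831$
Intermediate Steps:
$n{\left(z \right)} = - 4 z$
$S{\left(q \right)} = \frac{1}{2 q}$
$- \frac{1399}{\left(\left(6 + 18\right) + S{\left(6 \right)}\right) 22} + \frac{\left(-1532 + n{\left(11 \right)}\right) - 1588}{1549} = - \frac{1399}{\left(\left(6 + 18\right) + \frac{1}{2 \cdot 6}\right) 22} + \frac{\left(-1532 - 44\right) - 1588}{1549} = - \frac{1399}{\left(24 + \frac{1}{2} \cdot \frac{1}{6}\right) 22} + \left(\left(-1532 - 44\right) - 1588\right) \frac{1}{1549} = - \frac{1399}{\left(24 + \frac{1}{12}\right) 22} + \left(-1576 - 1588\right) \frac{1}{1549} = - \frac{1399}{\frac{289}{12} \cdot 22} - \frac{3164}{1549} = - \frac{1399}{\frac{3179}{6}} - \frac{3164}{1549} = \left(-1399\right) \frac{6}{3179} - \frac{3164}{1549} = - \frac{8394}{3179} - \frac{3164}{1549} = - \frac{23060662}{4924271}$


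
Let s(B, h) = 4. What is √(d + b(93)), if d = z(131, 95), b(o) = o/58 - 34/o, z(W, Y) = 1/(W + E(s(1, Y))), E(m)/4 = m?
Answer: √197163286/12586 ≈ 1.1156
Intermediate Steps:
E(m) = 4*m
z(W, Y) = 1/(16 + W) (z(W, Y) = 1/(W + 4*4) = 1/(W + 16) = 1/(16 + W))
b(o) = -34/o + o/58 (b(o) = o*(1/58) - 34/o = o/58 - 34/o = -34/o + o/58)
d = 1/147 (d = 1/(16 + 131) = 1/147 ≈ 0.0068027)
√(d + b(93)) = √(1/147 + (-34/93 + (1/58)*93)) = √(1/147 + (-34*1/93 + 93/58)) = √(1/147 + (-34/93 + 93/58)) = √(1/147 + 6677/5394) = √(109657/88102) = √197163286/12586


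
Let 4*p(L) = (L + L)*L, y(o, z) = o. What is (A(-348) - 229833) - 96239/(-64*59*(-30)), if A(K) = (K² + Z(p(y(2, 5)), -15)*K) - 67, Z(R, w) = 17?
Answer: -12994671599/113280 ≈ -1.1471e+5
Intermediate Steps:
p(L) = L²/2 (p(L) = ((L + L)*L)/4 = ((2*L)*L)/4 = (2*L²)/4 = L²/2)
A(K) = -67 + K² + 17*K (A(K) = (K² + 17*K) - 67 = -67 + K² + 17*K)
(A(-348) - 229833) - 96239/(-64*59*(-30)) = ((-67 + (-348)² + 17*(-348)) - 229833) - 96239/(-64*59*(-30)) = ((-67 + 121104 - 5916) - 229833) - 96239/((-3776*(-30))) = (115121 - 229833) - 96239/113280 = -114712 - 96239*1/113280 = -114712 - 96239/113280 = -12994671599/113280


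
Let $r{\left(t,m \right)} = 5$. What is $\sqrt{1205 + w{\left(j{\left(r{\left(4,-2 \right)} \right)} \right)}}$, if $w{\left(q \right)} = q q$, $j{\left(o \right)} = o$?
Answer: $\sqrt{1230} \approx 35.071$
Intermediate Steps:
$w{\left(q \right)} = q^{2}$
$\sqrt{1205 + w{\left(j{\left(r{\left(4,-2 \right)} \right)} \right)}} = \sqrt{1205 + 5^{2}} = \sqrt{1205 + 25} = \sqrt{1230}$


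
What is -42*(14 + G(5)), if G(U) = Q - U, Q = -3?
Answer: -252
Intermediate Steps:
G(U) = -3 - U
-42*(14 + G(5)) = -42*(14 + (-3 - 1*5)) = -42*(14 + (-3 - 5)) = -42*(14 - 8) = -42*6 = -252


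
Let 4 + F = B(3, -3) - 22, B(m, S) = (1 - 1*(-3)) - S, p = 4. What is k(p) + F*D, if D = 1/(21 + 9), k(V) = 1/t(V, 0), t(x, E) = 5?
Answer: -13/30 ≈ -0.43333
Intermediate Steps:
k(V) = ⅕ (k(V) = 1/5 = ⅕)
B(m, S) = 4 - S (B(m, S) = (1 + 3) - S = 4 - S)
F = -19 (F = -4 + ((4 - 1*(-3)) - 22) = -4 + ((4 + 3) - 22) = -4 + (7 - 22) = -4 - 15 = -19)
D = 1/30 ≈ 0.033333
k(p) + F*D = ⅕ - 19*1/30 = ⅕ - 19/30 = -13/30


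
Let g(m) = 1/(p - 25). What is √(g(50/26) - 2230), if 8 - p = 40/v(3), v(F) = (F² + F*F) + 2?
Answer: I*√805049/19 ≈ 47.223*I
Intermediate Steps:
v(F) = 2 + 2*F² (v(F) = (F² + F²) + 2 = 2*F² + 2 = 2 + 2*F²)
p = 6 (p = 8 - 40/(2 + 2*3²) = 8 - 40/(2 + 2*9) = 8 - 40/(2 + 18) = 8 - 40/20 = 8 - 1*2 = 8 - 2 = 6)
g(m) = -1/19 (g(m) = 1/(6 - 25) = 1/(-19) = -1/19)
√(g(50/26) - 2230) = √(-1/19 - 2230) = √(-42371/19) = I*√805049/19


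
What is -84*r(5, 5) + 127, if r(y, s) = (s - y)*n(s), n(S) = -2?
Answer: 127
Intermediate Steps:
r(y, s) = -2*s + 2*y (r(y, s) = (s - y)*(-2) = -2*s + 2*y)
-84*r(5, 5) + 127 = -84*(-2*5 + 2*5) + 127 = -84*(-10 + 10) + 127 = -84*0 + 127 = 0 + 127 = 127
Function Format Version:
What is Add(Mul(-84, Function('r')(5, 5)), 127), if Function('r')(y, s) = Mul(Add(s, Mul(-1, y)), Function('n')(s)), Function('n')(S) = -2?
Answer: 127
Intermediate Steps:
Function('r')(y, s) = Add(Mul(-2, s), Mul(2, y)) (Function('r')(y, s) = Mul(Add(s, Mul(-1, y)), -2) = Add(Mul(-2, s), Mul(2, y)))
Add(Mul(-84, Function('r')(5, 5)), 127) = Add(Mul(-84, Add(Mul(-2, 5), Mul(2, 5))), 127) = Add(Mul(-84, Add(-10, 10)), 127) = Add(Mul(-84, 0), 127) = Add(0, 127) = 127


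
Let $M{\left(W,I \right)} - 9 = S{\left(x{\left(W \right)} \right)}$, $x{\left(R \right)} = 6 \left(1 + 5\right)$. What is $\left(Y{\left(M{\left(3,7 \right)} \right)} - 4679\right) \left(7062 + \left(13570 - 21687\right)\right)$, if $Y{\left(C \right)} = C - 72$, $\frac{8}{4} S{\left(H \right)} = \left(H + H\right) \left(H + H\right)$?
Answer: $2268250$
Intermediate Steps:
$x{\left(R \right)} = 36$ ($x{\left(R \right)} = 6 \cdot 6 = 36$)
$S{\left(H \right)} = 2 H^{2}$ ($S{\left(H \right)} = \frac{\left(H + H\right) \left(H + H\right)}{2} = \frac{2 H 2 H}{2} = \frac{4 H^{2}}{2} = 2 H^{2}$)
$M{\left(W,I \right)} = 2601$ ($M{\left(W,I \right)} = 9 + 2 \cdot 36^{2} = 9 + 2 \cdot 1296 = 9 + 2592 = 2601$)
$Y{\left(C \right)} = -72 + C$ ($Y{\left(C \right)} = C - 72 = -72 + C$)
$\left(Y{\left(M{\left(3,7 \right)} \right)} - 4679\right) \left(7062 + \left(13570 - 21687\right)\right) = \left(\left(-72 + 2601\right) - 4679\right) \left(7062 + \left(13570 - 21687\right)\right) = \left(2529 - 4679\right) \left(7062 - 8117\right) = \left(-2150\right) \left(-1055\right) = 2268250$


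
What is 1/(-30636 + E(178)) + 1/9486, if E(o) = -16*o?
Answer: 11999/158814612 ≈ 7.5554e-5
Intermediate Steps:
1/(-30636 + E(178)) + 1/9486 = 1/(-30636 - 16*178) + 1/9486 = 1/(-30636 - 2848) + 1/9486 = 1/(-33484) + 1/9486 = -1/33484 + 1/9486 = 11999/158814612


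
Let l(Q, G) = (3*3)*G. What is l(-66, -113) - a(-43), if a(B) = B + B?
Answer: -931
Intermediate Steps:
a(B) = 2*B
l(Q, G) = 9*G
l(-66, -113) - a(-43) = 9*(-113) - 2*(-43) = -1017 - 1*(-86) = -1017 + 86 = -931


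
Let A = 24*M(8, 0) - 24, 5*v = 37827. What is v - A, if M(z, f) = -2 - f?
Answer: 38187/5 ≈ 7637.4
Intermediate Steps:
v = 37827/5 (v = (⅕)*37827 = 37827/5 ≈ 7565.4)
A = -72 (A = 24*(-2 - 1*0) - 24 = 24*(-2 + 0) - 24 = 24*(-2) - 24 = -48 - 24 = -72)
v - A = 37827/5 - 1*(-72) = 37827/5 + 72 = 38187/5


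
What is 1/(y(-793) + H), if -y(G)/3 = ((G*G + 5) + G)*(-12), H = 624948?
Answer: 1/23235144 ≈ 4.3038e-8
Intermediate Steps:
y(G) = 180 + 36*G + 36*G² (y(G) = -3*((G*G + 5) + G)*(-12) = -3*((G² + 5) + G)*(-12) = -3*((5 + G²) + G)*(-12) = -3*(5 + G + G²)*(-12) = -3*(-60 - 12*G - 12*G²) = 180 + 36*G + 36*G²)
1/(y(-793) + H) = 1/((180 + 36*(-793) + 36*(-793)²) + 624948) = 1/((180 - 28548 + 36*628849) + 624948) = 1/((180 - 28548 + 22638564) + 624948) = 1/(22610196 + 624948) = 1/23235144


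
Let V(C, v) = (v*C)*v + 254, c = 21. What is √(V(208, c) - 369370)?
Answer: 2*I*√69347 ≈ 526.68*I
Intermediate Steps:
V(C, v) = 254 + C*v² (V(C, v) = (C*v)*v + 254 = C*v² + 254 = 254 + C*v²)
√(V(208, c) - 369370) = √((254 + 208*21²) - 369370) = √((254 + 208*441) - 369370) = √((254 + 91728) - 369370) = √(91982 - 369370) = √(-277388) = 2*I*√69347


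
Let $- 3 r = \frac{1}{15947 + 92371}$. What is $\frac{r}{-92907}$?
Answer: $\frac{1}{30190501278} \approx 3.3123 \cdot 10^{-11}$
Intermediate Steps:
$r = - \frac{1}{324954}$ ($r = - \frac{1}{3 \left(15947 + 92371\right)} = - \frac{1}{3 \cdot 108318} = \left(- \frac{1}{3}\right) \frac{1}{108318} = - \frac{1}{324954} \approx -3.0774 \cdot 10^{-6}$)
$\frac{r}{-92907} = - \frac{1}{324954 \left(-92907\right)} = \left(- \frac{1}{324954}\right) \left(- \frac{1}{92907}\right) = \frac{1}{30190501278}$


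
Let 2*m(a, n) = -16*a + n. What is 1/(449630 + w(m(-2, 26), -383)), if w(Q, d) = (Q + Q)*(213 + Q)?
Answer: 1/463666 ≈ 2.1567e-6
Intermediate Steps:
m(a, n) = n/2 - 8*a (m(a, n) = (-16*a + n)/2 = (n - 16*a)/2 = n/2 - 8*a)
w(Q, d) = 2*Q*(213 + Q) (w(Q, d) = (2*Q)*(213 + Q) = 2*Q*(213 + Q))
1/(449630 + w(m(-2, 26), -383)) = 1/(449630 + 2*((½)*26 - 8*(-2))*(213 + ((½)*26 - 8*(-2)))) = 1/(449630 + 2*(13 + 16)*(213 + (13 + 16))) = 1/(449630 + 2*29*(213 + 29)) = 1/(449630 + 2*29*242) = 1/(449630 + 14036) = 1/463666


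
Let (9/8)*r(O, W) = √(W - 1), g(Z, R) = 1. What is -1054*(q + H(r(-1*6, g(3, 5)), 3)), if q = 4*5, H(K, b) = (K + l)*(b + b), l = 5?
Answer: -52700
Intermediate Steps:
r(O, W) = 8*√(-1 + W)/9 (r(O, W) = 8*√(W - 1)/9 = 8*√(-1 + W)/9)
H(K, b) = 2*b*(5 + K) (H(K, b) = (K + 5)*(b + b) = (5 + K)*(2*b) = 2*b*(5 + K))
q = 20
-1054*(q + H(r(-1*6, g(3, 5)), 3)) = -1054*(20 + 2*3*(5 + 8*√(-1 + 1)/9)) = -1054*(20 + 2*3*(5 + 8*√0/9)) = -1054*(20 + 2*3*(5 + (8/9)*0)) = -1054*(20 + 2*3*(5 + 0)) = -1054*(20 + 2*3*5) = -1054*(20 + 30) = -1054*50 = -52700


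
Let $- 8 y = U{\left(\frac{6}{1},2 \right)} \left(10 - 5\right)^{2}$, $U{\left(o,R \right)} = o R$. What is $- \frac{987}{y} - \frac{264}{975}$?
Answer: $\frac{8466}{325} \approx 26.049$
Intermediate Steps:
$U{\left(o,R \right)} = R o$
$y = - \frac{75}{2}$ ($y = - \frac{2 \cdot \frac{6}{1} \left(10 - 5\right)^{2}}{8} = - \frac{2 \cdot 6 \cdot 1 \cdot 5^{2}}{8} = - \frac{2 \cdot 6 \cdot 25}{8} = - \frac{12 \cdot 25}{8} = \left(- \frac{1}{8}\right) 300 = - \frac{75}{2} \approx -37.5$)
$- \frac{987}{y} - \frac{264}{975} = - \frac{987}{- \frac{75}{2}} - \frac{264}{975} = \left(-987\right) \left(- \frac{2}{75}\right) - \frac{88}{325} = \frac{658}{25} - \frac{88}{325} = \frac{8466}{325}$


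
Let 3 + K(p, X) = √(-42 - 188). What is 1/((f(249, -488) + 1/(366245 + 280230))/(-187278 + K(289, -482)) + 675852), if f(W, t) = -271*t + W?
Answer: 309593676919908600578673825/209239286703269796159935994126293 + 13843615339045525*I*√230/1673914293626158369279487953010344 ≈ 1.4796e-6 + 1.2542e-16*I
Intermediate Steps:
K(p, X) = -3 + I*√230 (K(p, X) = -3 + √(-42 - 188) = -3 + √(-230) = -3 + I*√230)
f(W, t) = W - 271*t
1/((f(249, -488) + 1/(366245 + 280230))/(-187278 + K(289, -482)) + 675852) = 1/(((249 - 271*(-488)) + 1/(366245 + 280230))/(-187278 + (-3 + I*√230)) + 675852) = 1/(((249 + 132248) + 1/646475)/(-187281 + I*√230) + 675852) = 1/((132497 + 1/646475)/(-187281 + I*√230) + 675852) = 1/(85655998076/(646475*(-187281 + I*√230)) + 675852) = 1/(675852 + 85655998076/(646475*(-187281 + I*√230)))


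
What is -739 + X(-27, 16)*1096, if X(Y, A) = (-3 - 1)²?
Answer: 16797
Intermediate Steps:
X(Y, A) = 16 (X(Y, A) = (-4)² = 16)
-739 + X(-27, 16)*1096 = -739 + 16*1096 = -739 + 17536 = 16797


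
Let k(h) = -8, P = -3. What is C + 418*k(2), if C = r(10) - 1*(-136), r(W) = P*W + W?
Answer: -3228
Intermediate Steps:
r(W) = -2*W (r(W) = -3*W + W = -2*W)
C = 116 (C = -2*10 - 1*(-136) = -20 + 136 = 116)
C + 418*k(2) = 116 + 418*(-8) = 116 - 3344 = -3228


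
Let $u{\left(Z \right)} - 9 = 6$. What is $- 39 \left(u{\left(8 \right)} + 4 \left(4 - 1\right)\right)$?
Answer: $-1053$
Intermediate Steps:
$u{\left(Z \right)} = 15$ ($u{\left(Z \right)} = 9 + 6 = 15$)
$- 39 \left(u{\left(8 \right)} + 4 \left(4 - 1\right)\right) = - 39 \left(15 + 4 \left(4 - 1\right)\right) = - 39 \left(15 + 4 \cdot 3\right) = - 39 \left(15 + 12\right) = \left(-39\right) 27 = -1053$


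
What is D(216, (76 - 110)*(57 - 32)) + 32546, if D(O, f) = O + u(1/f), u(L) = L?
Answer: 27847699/850 ≈ 32762.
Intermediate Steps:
D(O, f) = O + 1/f
D(216, (76 - 110)*(57 - 32)) + 32546 = (216 + 1/((76 - 110)*(57 - 32))) + 32546 = (216 + 1/(-34*25)) + 32546 = (216 + 1/(-850)) + 32546 = (216 - 1/850) + 32546 = 183599/850 + 32546 = 27847699/850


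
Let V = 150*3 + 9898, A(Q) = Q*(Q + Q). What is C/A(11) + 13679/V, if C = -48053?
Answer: -246971063/1252108 ≈ -197.24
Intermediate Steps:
A(Q) = 2*Q² (A(Q) = Q*(2*Q) = 2*Q²)
V = 10348 (V = 450 + 9898 = 10348)
C/A(11) + 13679/V = -48053/(2*11²) + 13679/10348 = -48053/(2*121) + 13679*(1/10348) = -48053/242 + 13679/10348 = -246971063/1252108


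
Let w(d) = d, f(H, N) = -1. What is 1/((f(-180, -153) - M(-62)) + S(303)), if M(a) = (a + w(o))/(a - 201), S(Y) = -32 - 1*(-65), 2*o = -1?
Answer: 526/16707 ≈ 0.031484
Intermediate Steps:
o = -½ (o = (½)*(-1) = -½ ≈ -0.50000)
S(Y) = 33 (S(Y) = -32 + 65 = 33)
M(a) = (-½ + a)/(-201 + a) (M(a) = (a - ½)/(a - 201) = (-½ + a)/(-201 + a))
1/((f(-180, -153) - M(-62)) + S(303)) = 1/((-1 - (-½ - 62)/(-201 - 62)) + 33) = 1/((-1 - (-125)/((-263)*2)) + 33) = 1/((-1 - (-1)*(-125)/(263*2)) + 33) = 1/((-1 - 1*125/526) + 33) = 1/((-1 - 125/526) + 33) = 1/(-651/526 + 33) = 1/(16707/526) = 526/16707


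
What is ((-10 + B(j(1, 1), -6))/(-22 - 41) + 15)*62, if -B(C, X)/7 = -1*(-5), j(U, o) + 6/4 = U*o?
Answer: 6820/7 ≈ 974.29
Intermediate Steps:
j(U, o) = -3/2 + U*o
B(C, X) = -35 (B(C, X) = -(-7)*(-5) = -7*5 = -35)
((-10 + B(j(1, 1), -6))/(-22 - 41) + 15)*62 = ((-10 - 35)/(-22 - 41) + 15)*62 = (-45/(-63) + 15)*62 = (-45*(-1/63) + 15)*62 = (5/7 + 15)*62 = (110/7)*62 = 6820/7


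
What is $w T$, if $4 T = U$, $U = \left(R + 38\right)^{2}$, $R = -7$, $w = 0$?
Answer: $0$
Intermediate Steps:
$U = 961$ ($U = \left(-7 + 38\right)^{2} = 31^{2} = 961$)
$T = \frac{961}{4}$ ($T = \frac{1}{4} \cdot 961 = \frac{961}{4} \approx 240.25$)
$w T = 0 \cdot \frac{961}{4} = 0$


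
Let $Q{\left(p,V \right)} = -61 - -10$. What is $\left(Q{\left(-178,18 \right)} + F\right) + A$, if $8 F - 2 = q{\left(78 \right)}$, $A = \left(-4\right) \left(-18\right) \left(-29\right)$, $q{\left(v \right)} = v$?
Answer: $-2129$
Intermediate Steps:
$Q{\left(p,V \right)} = -51$ ($Q{\left(p,V \right)} = -61 + 10 = -51$)
$A = -2088$ ($A = 72 \left(-29\right) = -2088$)
$F = 10$ ($F = \frac{1}{4} + \frac{1}{8} \cdot 78 = \frac{1}{4} + \frac{39}{4} = 10$)
$\left(Q{\left(-178,18 \right)} + F\right) + A = \left(-51 + 10\right) - 2088 = -41 - 2088 = -2129$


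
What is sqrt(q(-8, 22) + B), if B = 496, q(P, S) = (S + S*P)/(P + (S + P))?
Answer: sqrt(4233)/3 ≈ 21.687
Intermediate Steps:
q(P, S) = (S + P*S)/(S + 2*P) (q(P, S) = (S + P*S)/(P + (P + S)) = (S + P*S)/(S + 2*P))
sqrt(q(-8, 22) + B) = sqrt(22*(1 - 8)/(22 + 2*(-8)) + 496) = sqrt(22*(-7)/(22 - 16) + 496) = sqrt(22*(-7)/6 + 496) = sqrt(22*(1/6)*(-7) + 496) = sqrt(-77/3 + 496) = sqrt(1411/3) = sqrt(4233)/3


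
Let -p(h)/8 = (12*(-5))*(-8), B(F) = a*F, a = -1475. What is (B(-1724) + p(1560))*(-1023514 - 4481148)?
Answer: -13976667097720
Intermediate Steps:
B(F) = -1475*F
p(h) = -3840 (p(h) = -8*12*(-5)*(-8) = -(-480)*(-8) = -8*480 = -3840)
(B(-1724) + p(1560))*(-1023514 - 4481148) = (-1475*(-1724) - 3840)*(-1023514 - 4481148) = (2542900 - 3840)*(-5504662) = 2539060*(-5504662) = -13976667097720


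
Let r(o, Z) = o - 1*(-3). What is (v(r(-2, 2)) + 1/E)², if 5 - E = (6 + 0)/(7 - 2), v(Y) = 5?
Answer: 10000/361 ≈ 27.701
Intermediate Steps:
r(o, Z) = 3 + o (r(o, Z) = o + 3 = 3 + o)
E = 19/5 (E = 5 - (6 + 0)/(7 - 2) = 5 - 6/5 = 19/5 ≈ 3.8000)
(v(r(-2, 2)) + 1/E)² = (5 + 1/(19/5))² = (5 + 5/19)² = (100/19)² = 10000/361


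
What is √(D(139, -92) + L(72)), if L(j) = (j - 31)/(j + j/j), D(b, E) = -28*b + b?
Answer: 2*I*√4999186/73 ≈ 61.257*I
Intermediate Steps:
D(b, E) = -27*b
L(j) = (-31 + j)/(1 + j) (L(j) = (-31 + j)/(j + 1) = (-31 + j)/(1 + j))
√(D(139, -92) + L(72)) = √(-27*139 + (-31 + 72)/(1 + 72)) = √(-3753 + 41/73) = √(-273928/73) = 2*I*√4999186/73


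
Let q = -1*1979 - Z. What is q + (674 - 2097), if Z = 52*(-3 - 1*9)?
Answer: -2778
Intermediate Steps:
Z = -624 (Z = 52*(-3 - 9) = 52*(-12) = -624)
q = -1355 (q = -1*1979 - 1*(-624) = -1979 + 624 = -1355)
q + (674 - 2097) = -1355 + (674 - 2097) = -1355 - 1423 = -2778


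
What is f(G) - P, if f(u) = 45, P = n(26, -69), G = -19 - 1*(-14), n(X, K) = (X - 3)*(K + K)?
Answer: 3219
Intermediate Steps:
n(X, K) = 2*K*(-3 + X) (n(X, K) = (-3 + X)*(2*K) = 2*K*(-3 + X))
G = -5 (G = -19 + 14 = -5)
P = -3174 (P = 2*(-69)*(-3 + 26) = 2*(-69)*23 = -3174)
f(G) - P = 45 - 1*(-3174) = 45 + 3174 = 3219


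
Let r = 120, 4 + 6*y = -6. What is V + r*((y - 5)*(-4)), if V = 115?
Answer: 3315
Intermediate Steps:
y = -5/3 (y = -⅔ + (⅙)*(-6) = -⅔ - 1 = -5/3 ≈ -1.6667)
V + r*((y - 5)*(-4)) = 115 + 120*((-5/3 - 5)*(-4)) = 115 + 120*(-20/3*(-4)) = 115 + 120*(80/3) = 115 + 3200 = 3315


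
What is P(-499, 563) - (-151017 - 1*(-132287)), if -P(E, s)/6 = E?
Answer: 21724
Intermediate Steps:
P(E, s) = -6*E
P(-499, 563) - (-151017 - 1*(-132287)) = -6*(-499) - (-151017 - 1*(-132287)) = 2994 - (-151017 + 132287) = 2994 - 1*(-18730) = 2994 + 18730 = 21724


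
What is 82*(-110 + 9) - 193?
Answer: -8475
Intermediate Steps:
82*(-110 + 9) - 193 = 82*(-101) - 193 = -8282 - 193 = -8475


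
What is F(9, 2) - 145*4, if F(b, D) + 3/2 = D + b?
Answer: -1141/2 ≈ -570.50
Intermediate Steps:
F(b, D) = -3/2 + D + b (F(b, D) = -3/2 + (D + b) = -3/2 + D + b)
F(9, 2) - 145*4 = (-3/2 + 2 + 9) - 145*4 = 19/2 - 580 = -1141/2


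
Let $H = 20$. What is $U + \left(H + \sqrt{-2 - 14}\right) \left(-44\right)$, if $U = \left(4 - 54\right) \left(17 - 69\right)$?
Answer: $1720 - 176 i \approx 1720.0 - 176.0 i$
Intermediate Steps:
$U = 2600$ ($U = \left(-50\right) \left(-52\right) = 2600$)
$U + \left(H + \sqrt{-2 - 14}\right) \left(-44\right) = 2600 + \left(20 + \sqrt{-2 - 14}\right) \left(-44\right) = 2600 + \left(20 + \sqrt{-16}\right) \left(-44\right) = 2600 + \left(20 + 4 i\right) \left(-44\right) = 2600 - \left(880 + 176 i\right) = 1720 - 176 i$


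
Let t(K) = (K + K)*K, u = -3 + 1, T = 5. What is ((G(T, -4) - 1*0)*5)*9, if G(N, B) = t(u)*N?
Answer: 1800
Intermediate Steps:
u = -2
t(K) = 2*K² (t(K) = (2*K)*K = 2*K²)
G(N, B) = 8*N (G(N, B) = (2*(-2)²)*N = (2*4)*N = 8*N)
((G(T, -4) - 1*0)*5)*9 = ((8*5 - 1*0)*5)*9 = ((40 + 0)*5)*9 = (40*5)*9 = 200*9 = 1800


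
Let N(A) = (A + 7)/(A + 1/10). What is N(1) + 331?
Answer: 3721/11 ≈ 338.27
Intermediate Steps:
N(A) = (7 + A)/(1/10 + A) (N(A) = (7 + A)/(A + 1/10) = (7 + A)/(1/10 + A))
N(1) + 331 = 10*(7 + 1)/(1 + 10*1) + 331 = 10*8/(1 + 10) + 331 = 10*8/11 + 331 = 10*(1/11)*8 + 331 = 80/11 + 331 = 3721/11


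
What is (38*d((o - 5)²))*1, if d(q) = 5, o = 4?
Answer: 190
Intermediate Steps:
(38*d((o - 5)²))*1 = (38*5)*1 = 190*1 = 190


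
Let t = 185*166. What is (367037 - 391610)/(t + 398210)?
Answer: -24573/428920 ≈ -0.057290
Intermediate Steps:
t = 30710
(367037 - 391610)/(t + 398210) = (367037 - 391610)/(30710 + 398210) = -24573/428920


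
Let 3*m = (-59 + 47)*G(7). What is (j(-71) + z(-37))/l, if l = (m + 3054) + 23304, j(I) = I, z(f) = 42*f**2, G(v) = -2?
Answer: 57427/26366 ≈ 2.1781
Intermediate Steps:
m = 8 (m = ((-59 + 47)*(-2))/3 = (-12*(-2))/3 = (1/3)*24 = 8)
l = 26366 (l = (8 + 3054) + 23304 = 3062 + 23304 = 26366)
(j(-71) + z(-37))/l = (-71 + 42*(-37)**2)/26366 = (-71 + 42*1369)*(1/26366) = (-71 + 57498)*(1/26366) = 57427*(1/26366) = 57427/26366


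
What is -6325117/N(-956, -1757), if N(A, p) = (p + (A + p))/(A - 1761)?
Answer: -17185342889/4470 ≈ -3.8446e+6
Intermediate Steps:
N(A, p) = (A + 2*p)/(-1761 + A)
-6325117/N(-956, -1757) = -6325117*(-1761 - 956)/(-956 + 2*(-1757)) = -6325117*(-2717/(-956 - 3514)) = -6325117/((-1/2717*(-4470))) = -6325117/4470/2717 = -6325117*2717/4470 = -17185342889/4470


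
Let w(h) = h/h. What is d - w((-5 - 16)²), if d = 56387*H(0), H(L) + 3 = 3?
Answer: -1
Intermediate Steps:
H(L) = 0 (H(L) = -3 + 3 = 0)
w(h) = 1
d = 0 (d = 56387*0 = 0)
d - w((-5 - 16)²) = 0 - 1*1 = 0 - 1 = -1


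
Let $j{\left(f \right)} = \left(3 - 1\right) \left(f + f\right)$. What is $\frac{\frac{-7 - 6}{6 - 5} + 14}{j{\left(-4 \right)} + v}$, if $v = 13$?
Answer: $- \frac{1}{3} \approx -0.33333$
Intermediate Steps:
$j{\left(f \right)} = 4 f$ ($j{\left(f \right)} = 2 \cdot 2 f = 4 f$)
$\frac{\frac{-7 - 6}{6 - 5} + 14}{j{\left(-4 \right)} + v} = \frac{\frac{-7 - 6}{6 - 5} + 14}{4 \left(-4\right) + 13} = \frac{- \frac{13}{1} + 14}{-16 + 13} = \frac{\left(-13\right) 1 + 14}{-3} = \left(-13 + 14\right) \left(- \frac{1}{3}\right) = 1 \left(- \frac{1}{3}\right) = - \frac{1}{3}$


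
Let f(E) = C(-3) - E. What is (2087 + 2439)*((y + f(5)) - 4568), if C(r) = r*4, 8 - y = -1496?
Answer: -13944606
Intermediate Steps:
y = 1504 (y = 8 - 1*(-1496) = 8 + 1496 = 1504)
C(r) = 4*r
f(E) = -12 - E (f(E) = 4*(-3) - E = -12 - E)
(2087 + 2439)*((y + f(5)) - 4568) = (2087 + 2439)*((1504 + (-12 - 1*5)) - 4568) = 4526*((1504 + (-12 - 5)) - 4568) = 4526*((1504 - 17) - 4568) = 4526*(1487 - 4568) = 4526*(-3081) = -13944606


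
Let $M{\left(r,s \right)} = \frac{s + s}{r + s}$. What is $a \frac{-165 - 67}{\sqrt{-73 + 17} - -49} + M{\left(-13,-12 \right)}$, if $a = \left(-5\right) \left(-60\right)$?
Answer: $- \frac{4057192}{2925} + \frac{46400 i \sqrt{14}}{819} \approx -1387.1 + 211.98 i$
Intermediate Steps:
$M{\left(r,s \right)} = \frac{2 s}{r + s}$
$a = 300$
$a \frac{-165 - 67}{\sqrt{-73 + 17} - -49} + M{\left(-13,-12 \right)} = 300 \frac{-165 - 67}{\sqrt{-73 + 17} - -49} + 2 \left(-12\right) \frac{1}{-13 - 12} = 300 \left(- \frac{232}{\sqrt{-56} + \left(-7 + 56\right)}\right) + 2 \left(-12\right) \frac{1}{-25} = 300 \left(- \frac{232}{2 i \sqrt{14} + 49}\right) + 2 \left(-12\right) \left(- \frac{1}{25}\right) = 300 \left(- \frac{232}{49 + 2 i \sqrt{14}}\right) + \frac{24}{25} = - \frac{69600}{49 + 2 i \sqrt{14}} + \frac{24}{25} = \frac{24}{25} - \frac{69600}{49 + 2 i \sqrt{14}}$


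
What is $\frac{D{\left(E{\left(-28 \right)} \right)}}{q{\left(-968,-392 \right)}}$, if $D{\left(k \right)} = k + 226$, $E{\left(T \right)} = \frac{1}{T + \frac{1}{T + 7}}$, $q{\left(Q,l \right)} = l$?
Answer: $- \frac{133093}{230888} \approx -0.57644$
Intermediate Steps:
$E{\left(T \right)} = \frac{1}{T + \frac{1}{7 + T}}$
$D{\left(k \right)} = 226 + k$
$\frac{D{\left(E{\left(-28 \right)} \right)}}{q{\left(-968,-392 \right)}} = \frac{226 + \frac{7 - 28}{1 + \left(-28\right)^{2} + 7 \left(-28\right)}}{-392} = \left(226 + \frac{1}{1 + 784 - 196} \left(-21\right)\right) \left(- \frac{1}{392}\right) = \left(226 + \frac{1}{589} \left(-21\right)\right) \left(- \frac{1}{392}\right) = \left(226 - \frac{21}{589}\right) \left(- \frac{1}{392}\right) = \frac{133093}{589} \left(- \frac{1}{392}\right) = - \frac{133093}{230888}$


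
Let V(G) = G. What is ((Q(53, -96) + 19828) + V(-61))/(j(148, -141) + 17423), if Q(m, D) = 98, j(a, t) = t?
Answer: 19865/17282 ≈ 1.1495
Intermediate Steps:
((Q(53, -96) + 19828) + V(-61))/(j(148, -141) + 17423) = ((98 + 19828) - 61)/(-141 + 17423) = (19926 - 61)/17282 = 19865*(1/17282) = 19865/17282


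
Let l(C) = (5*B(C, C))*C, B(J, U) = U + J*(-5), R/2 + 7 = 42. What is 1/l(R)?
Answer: -1/98000 ≈ -1.0204e-5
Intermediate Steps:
R = 70 (R = -14 + 2*42 = -14 + 84 = 70)
B(J, U) = U - 5*J
l(C) = -20*C**2 (l(C) = (5*(C - 5*C))*C = (5*(-4*C))*C = (-20*C)*C = -20*C**2)
1/l(R) = 1/(-20*70**2) = 1/(-20*4900) = 1/(-98000) = -1/98000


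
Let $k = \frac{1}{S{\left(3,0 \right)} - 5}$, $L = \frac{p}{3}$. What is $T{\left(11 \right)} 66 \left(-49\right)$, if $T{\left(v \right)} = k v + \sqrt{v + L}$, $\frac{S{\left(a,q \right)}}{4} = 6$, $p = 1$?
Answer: $- \frac{35574}{19} - 1078 \sqrt{102} \approx -12760.0$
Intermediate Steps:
$S{\left(a,q \right)} = 24$ ($S{\left(a,q \right)} = 4 \cdot 6 = 24$)
$L = \frac{1}{3}$ ($L = 1 \cdot \frac{1}{3} = \frac{1}{3} \approx 0.33333$)
$k = \frac{1}{19}$ ($k = \frac{1}{24 - 5} = \frac{1}{19} \approx 0.052632$)
$T{\left(v \right)} = \sqrt{\frac{1}{3} + v} + \frac{v}{19}$ ($T{\left(v \right)} = \frac{v}{19} + \sqrt{v + \frac{1}{3}} = \frac{v}{19} + \sqrt{\frac{1}{3} + v} = \sqrt{\frac{1}{3} + v} + \frac{v}{19}$)
$T{\left(11 \right)} 66 \left(-49\right) = \left(\frac{\sqrt{3 + 9 \cdot 11}}{3} + \frac{1}{19} \cdot 11\right) 66 \left(-49\right) = \left(\frac{\sqrt{3 + 99}}{3} + \frac{11}{19}\right) 66 \left(-49\right) = \left(\frac{\sqrt{102}}{3} + \frac{11}{19}\right) 66 \left(-49\right) = \left(\frac{11}{19} + \frac{\sqrt{102}}{3}\right) 66 \left(-49\right) = \left(\frac{726}{19} + 22 \sqrt{102}\right) \left(-49\right) = - \frac{35574}{19} - 1078 \sqrt{102}$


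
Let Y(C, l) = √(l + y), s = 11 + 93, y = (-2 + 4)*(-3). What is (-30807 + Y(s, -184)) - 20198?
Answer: -51005 + I*√190 ≈ -51005.0 + 13.784*I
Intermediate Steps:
y = -6 (y = 2*(-3) = -6)
s = 104
Y(C, l) = √(-6 + l) (Y(C, l) = √(l - 6) = √(-6 + l))
(-30807 + Y(s, -184)) - 20198 = (-30807 + √(-6 - 184)) - 20198 = (-30807 + √(-190)) - 20198 = (-30807 + I*√190) - 20198 = -51005 + I*√190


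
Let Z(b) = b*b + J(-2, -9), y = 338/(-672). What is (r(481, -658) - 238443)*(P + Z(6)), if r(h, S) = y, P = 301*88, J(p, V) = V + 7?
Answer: -1062431762437/168 ≈ -6.3240e+9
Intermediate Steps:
J(p, V) = 7 + V
y = -169/336 (y = 338*(-1/672) = -169/336 ≈ -0.50298)
P = 26488
r(h, S) = -169/336
Z(b) = -2 + b² (Z(b) = b*b + (7 - 9) = b² - 2 = -2 + b²)
(r(481, -658) - 238443)*(P + Z(6)) = (-169/336 - 238443)*(26488 + (-2 + 6²)) = -80117017*(26488 + (-2 + 36))/336 = -80117017*(26488 + 34)/336 = -80117017/336*26522 = -1062431762437/168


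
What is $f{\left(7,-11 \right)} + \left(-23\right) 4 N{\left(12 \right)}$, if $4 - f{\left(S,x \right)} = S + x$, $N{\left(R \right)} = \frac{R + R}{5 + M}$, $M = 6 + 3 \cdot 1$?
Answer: $- \frac{1048}{7} \approx -149.71$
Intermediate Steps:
$M = 9$ ($M = 6 + 3 = 9$)
$N{\left(R \right)} = \frac{R}{7}$ ($N{\left(R \right)} = \frac{R + R}{5 + 9} = \frac{2 R}{14} = 2 R \frac{1}{14} = \frac{R}{7}$)
$f{\left(S,x \right)} = 4 - S - x$ ($f{\left(S,x \right)} = 4 - \left(S + x\right) = 4 - S - x$)
$f{\left(7,-11 \right)} + \left(-23\right) 4 N{\left(12 \right)} = \left(4 - 7 - -11\right) + \left(-23\right) 4 \cdot \frac{1}{7} \cdot 12 = \left(4 - 7 + 11\right) - \frac{1104}{7} = 8 - \frac{1104}{7} = - \frac{1048}{7}$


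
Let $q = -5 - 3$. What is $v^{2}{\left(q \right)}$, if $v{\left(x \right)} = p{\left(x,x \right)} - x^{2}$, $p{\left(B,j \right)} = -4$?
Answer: $4624$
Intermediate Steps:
$q = -8$
$v{\left(x \right)} = -4 - x^{2}$
$v^{2}{\left(q \right)} = \left(-4 - \left(-8\right)^{2}\right)^{2} = \left(-4 - 64\right)^{2} = \left(-68\right)^{2} = 4624$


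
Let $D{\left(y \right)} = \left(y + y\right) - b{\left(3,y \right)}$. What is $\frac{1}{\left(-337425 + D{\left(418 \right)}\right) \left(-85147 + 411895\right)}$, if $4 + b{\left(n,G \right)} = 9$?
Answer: $- \frac{1}{109981416312} \approx -9.0924 \cdot 10^{-12}$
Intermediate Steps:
$b{\left(n,G \right)} = 5$ ($b{\left(n,G \right)} = -4 + 9 = 5$)
$D{\left(y \right)} = -5 + 2 y$ ($D{\left(y \right)} = \left(y + y\right) - 5 = 2 y - 5 = -5 + 2 y$)
$\frac{1}{\left(-337425 + D{\left(418 \right)}\right) \left(-85147 + 411895\right)} = \frac{1}{\left(-337425 + \left(-5 + 2 \cdot 418\right)\right) \left(-85147 + 411895\right)} = \frac{1}{\left(-337425 + \left(-5 + 836\right)\right) 326748} = \frac{1}{\left(-337425 + 831\right) 326748} = \frac{1}{\left(-336594\right) 326748} = \frac{1}{-109981416312} = - \frac{1}{109981416312}$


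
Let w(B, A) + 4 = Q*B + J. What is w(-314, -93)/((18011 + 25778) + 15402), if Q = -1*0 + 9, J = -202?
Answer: -3032/59191 ≈ -0.051224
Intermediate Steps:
Q = 9 (Q = 0 + 9 = 9)
w(B, A) = -206 + 9*B (w(B, A) = -4 + (9*B - 202) = -4 + (-202 + 9*B) = -206 + 9*B)
w(-314, -93)/((18011 + 25778) + 15402) = (-206 + 9*(-314))/((18011 + 25778) + 15402) = (-206 - 2826)/(43789 + 15402) = -3032/59191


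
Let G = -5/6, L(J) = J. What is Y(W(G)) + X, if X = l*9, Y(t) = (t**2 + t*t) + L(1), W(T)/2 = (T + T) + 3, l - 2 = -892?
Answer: -71953/9 ≈ -7994.8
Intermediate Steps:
l = -890 (l = 2 - 892 = -890)
G = -5/6 (G = -5*1/6 = -5/6 ≈ -0.83333)
W(T) = 6 + 4*T (W(T) = 2*((T + T) + 3) = 2*(2*T + 3) = 2*(3 + 2*T) = 6 + 4*T)
Y(t) = 1 + 2*t**2 (Y(t) = (t**2 + t*t) + 1 = (t**2 + t**2) + 1 = 2*t**2 + 1 = 1 + 2*t**2)
X = -8010 (X = -890*9 = -8010)
Y(W(G)) + X = (1 + 2*(6 + 4*(-5/6))**2) - 8010 = (1 + 2*(6 - 10/3)**2) - 8010 = (1 + 2*(8/3)**2) - 8010 = (1 + 2*(64/9)) - 8010 = (1 + 128/9) - 8010 = 137/9 - 8010 = -71953/9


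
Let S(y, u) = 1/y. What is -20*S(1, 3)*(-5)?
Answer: 100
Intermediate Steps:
-20*S(1, 3)*(-5) = -20/1*(-5) = -20*1*(-5) = -20*(-5) = 100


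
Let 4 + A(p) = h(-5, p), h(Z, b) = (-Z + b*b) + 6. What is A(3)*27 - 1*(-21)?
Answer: 453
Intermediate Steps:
h(Z, b) = 6 + b² - Z (h(Z, b) = (-Z + b²) + 6 = (b² - Z) + 6 = 6 + b² - Z)
A(p) = 7 + p² (A(p) = -4 + (6 + p² - 1*(-5)) = -4 + (6 + p² + 5) = -4 + (11 + p²) = 7 + p²)
A(3)*27 - 1*(-21) = (7 + 3²)*27 - 1*(-21) = (7 + 9)*27 + 21 = 16*27 + 21 = 432 + 21 = 453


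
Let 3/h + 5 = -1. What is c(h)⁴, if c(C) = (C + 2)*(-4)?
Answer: 1296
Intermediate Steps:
h = -½ (h = 3/(-5 - 1) = 3/(-6) = 3*(-⅙) = -½ ≈ -0.50000)
c(C) = -8 - 4*C (c(C) = (2 + C)*(-4) = -8 - 4*C)
c(h)⁴ = (-8 - 4*(-½))⁴ = (-8 + 2)⁴ = (-6)⁴ = 1296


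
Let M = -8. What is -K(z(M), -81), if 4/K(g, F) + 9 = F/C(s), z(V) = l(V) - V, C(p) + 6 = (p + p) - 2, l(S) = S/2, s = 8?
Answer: 32/153 ≈ 0.20915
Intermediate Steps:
l(S) = S/2 (l(S) = S*(1/2) = S/2)
C(p) = -8 + 2*p (C(p) = -6 + ((p + p) - 2) = -6 + (2*p - 2) = -6 + (-2 + 2*p) = -8 + 2*p)
z(V) = -V/2 (z(V) = V/2 - V = -V/2)
K(g, F) = 4/(-9 + F/8) (K(g, F) = 4/(-9 + F/(-8 + 2*8)) = 4/(-9 + F/(-8 + 16)) = 4/(-9 + F/8))
-K(z(M), -81) = -32/(-72 - 81) = -32/(-153) = -32*(-1)/153 = -1*(-32/153) = 32/153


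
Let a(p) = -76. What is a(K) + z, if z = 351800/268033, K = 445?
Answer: -20018708/268033 ≈ -74.688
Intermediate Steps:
z = 351800/268033 (z = 351800*(1/268033) = 351800/268033 ≈ 1.3125)
a(K) + z = -76 + 351800/268033 = -20018708/268033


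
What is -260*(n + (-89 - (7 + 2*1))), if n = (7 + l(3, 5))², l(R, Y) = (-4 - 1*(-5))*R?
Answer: -520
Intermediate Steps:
l(R, Y) = R (l(R, Y) = (-4 + 5)*R = 1*R = R)
n = 100 (n = (7 + 3)² = 10² = 100)
-260*(n + (-89 - (7 + 2*1))) = -260*(100 + (-89 - (7 + 2*1))) = -260*(100 + (-89 - (7 + 2))) = -260*(100 + (-89 - 1*9)) = -260*(100 + (-89 - 9)) = -260*(100 - 98) = -260*2 = -520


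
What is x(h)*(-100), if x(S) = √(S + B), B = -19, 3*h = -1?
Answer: -100*I*√174/3 ≈ -439.7*I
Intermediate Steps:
h = -⅓ (h = (⅓)*(-1) = -⅓ ≈ -0.33333)
x(S) = √(-19 + S) (x(S) = √(S - 19) = √(-19 + S))
x(h)*(-100) = √(-19 - ⅓)*(-100) = √(-58/3)*(-100) = (I*√174/3)*(-100) = -100*I*√174/3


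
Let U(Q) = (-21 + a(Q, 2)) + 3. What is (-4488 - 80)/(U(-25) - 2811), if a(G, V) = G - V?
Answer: 571/357 ≈ 1.5994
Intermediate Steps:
U(Q) = -20 + Q (U(Q) = (-21 + (Q - 1*2)) + 3 = (-21 + (Q - 2)) + 3 = (-21 + (-2 + Q)) + 3 = (-23 + Q) + 3 = -20 + Q)
(-4488 - 80)/(U(-25) - 2811) = (-4488 - 80)/((-20 - 25) - 2811) = -4568/(-45 - 2811) = -4568/(-2856) = -4568*(-1/2856) = 571/357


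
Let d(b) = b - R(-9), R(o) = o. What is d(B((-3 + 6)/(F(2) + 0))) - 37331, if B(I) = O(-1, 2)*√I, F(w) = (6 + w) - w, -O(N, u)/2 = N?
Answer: -37322 + √2 ≈ -37321.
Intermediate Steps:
O(N, u) = -2*N
F(w) = 6
B(I) = 2*√I (B(I) = (-2*(-1))*√I = 2*√I)
d(b) = 9 + b (d(b) = b - 1*(-9) = b + 9 = 9 + b)
d(B((-3 + 6)/(F(2) + 0))) - 37331 = (9 + 2*√((-3 + 6)/(6 + 0))) - 37331 = (9 + 2*√(3/6)) - 37331 = (9 + 2*√(3*(⅙))) - 37331 = (9 + 2*√(½)) - 37331 = (9 + 2*(√2/2)) - 37331 = (9 + √2) - 37331 = -37322 + √2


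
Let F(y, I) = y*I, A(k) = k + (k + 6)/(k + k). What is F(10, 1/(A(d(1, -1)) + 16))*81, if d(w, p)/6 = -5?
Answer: -2025/34 ≈ -59.559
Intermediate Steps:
d(w, p) = -30 (d(w, p) = 6*(-5) = -30)
A(k) = k + (6 + k)/(2*k) (A(k) = k + (6 + k)/((2*k)) = k + (6 + k)*(1/(2*k)) = k + (6 + k)/(2*k))
F(y, I) = I*y
F(10, 1/(A(d(1, -1)) + 16))*81 = (10/((1/2 - 30 + 3/(-30)) + 16))*81 = (10/((1/2 - 30 + 3*(-1/30)) + 16))*81 = (10/((1/2 - 30 - 1/10) + 16))*81 = (10/(-148/5 + 16))*81 = (10/(-68/5))*81 = -5/68*10*81 = -25/34*81 = -2025/34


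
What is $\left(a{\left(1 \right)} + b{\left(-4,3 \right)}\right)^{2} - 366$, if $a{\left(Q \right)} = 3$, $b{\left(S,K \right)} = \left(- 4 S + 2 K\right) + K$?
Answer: $418$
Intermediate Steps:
$b{\left(S,K \right)} = - 4 S + 3 K$
$\left(a{\left(1 \right)} + b{\left(-4,3 \right)}\right)^{2} - 366 = \left(3 + \left(\left(-4\right) \left(-4\right) + 3 \cdot 3\right)\right)^{2} - 366 = \left(3 + \left(16 + 9\right)\right)^{2} - 366 = \left(3 + 25\right)^{2} - 366 = 28^{2} - 366 = 784 - 366 = 418$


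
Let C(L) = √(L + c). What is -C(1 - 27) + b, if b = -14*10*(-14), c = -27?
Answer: 1960 - I*√53 ≈ 1960.0 - 7.2801*I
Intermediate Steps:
C(L) = √(-27 + L) (C(L) = √(L - 27) = √(-27 + L))
b = 1960 (b = -140*(-14) = 1960)
-C(1 - 27) + b = -√(-27 + (1 - 27)) + 1960 = -√(-27 - 26) + 1960 = -√(-53) + 1960 = -I*√53 + 1960 = 1960 - I*√53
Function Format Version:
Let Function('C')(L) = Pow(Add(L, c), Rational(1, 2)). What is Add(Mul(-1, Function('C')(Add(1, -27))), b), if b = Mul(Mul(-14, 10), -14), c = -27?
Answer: Add(1960, Mul(-1, I, Pow(53, Rational(1, 2)))) ≈ Add(1960.0, Mul(-7.2801, I))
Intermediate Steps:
Function('C')(L) = Pow(Add(-27, L), Rational(1, 2)) (Function('C')(L) = Pow(Add(L, -27), Rational(1, 2)) = Pow(Add(-27, L), Rational(1, 2)))
b = 1960 (b = Mul(-140, -14) = 1960)
Add(Mul(-1, Function('C')(Add(1, -27))), b) = Add(Mul(-1, Pow(Add(-27, Add(1, -27)), Rational(1, 2))), 1960) = Add(Mul(-1, Pow(Add(-27, -26), Rational(1, 2))), 1960) = Add(Mul(-1, Pow(-53, Rational(1, 2))), 1960) = Add(Mul(-1, Mul(I, Pow(53, Rational(1, 2)))), 1960) = Add(Mul(-1, I, Pow(53, Rational(1, 2))), 1960) = Add(1960, Mul(-1, I, Pow(53, Rational(1, 2))))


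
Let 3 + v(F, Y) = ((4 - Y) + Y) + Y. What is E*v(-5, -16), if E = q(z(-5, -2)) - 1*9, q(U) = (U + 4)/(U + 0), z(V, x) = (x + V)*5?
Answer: 852/7 ≈ 121.71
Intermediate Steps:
z(V, x) = 5*V + 5*x (z(V, x) = (V + x)*5 = 5*V + 5*x)
q(U) = (4 + U)/U
E = -284/35 (E = (4 + (5*(-5) + 5*(-2)))/(5*(-5) + 5*(-2)) - 1*9 = (4 + (-25 - 10))/(-25 - 10) - 9 = (4 - 35)/(-35) - 9 = -1/35*(-31) - 9 = 31/35 - 9 = -284/35 ≈ -8.1143)
v(F, Y) = 1 + Y (v(F, Y) = -3 + (((4 - Y) + Y) + Y) = -3 + (4 + Y) = 1 + Y)
E*v(-5, -16) = -284*(1 - 16)/35 = -284/35*(-15) = 852/7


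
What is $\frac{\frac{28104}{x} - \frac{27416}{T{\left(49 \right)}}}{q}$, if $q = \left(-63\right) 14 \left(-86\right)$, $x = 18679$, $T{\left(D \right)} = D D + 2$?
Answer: $- \frac{2268212}{17370741519} \approx -0.00013058$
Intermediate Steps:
$T{\left(D \right)} = 2 + D^{2}$ ($T{\left(D \right)} = D^{2} + 2 = 2 + D^{2}$)
$q = 75852$ ($q = \left(-882\right) \left(-86\right) = 75852$)
$\frac{\frac{28104}{x} - \frac{27416}{T{\left(49 \right)}}}{q} = \frac{\frac{28104}{18679} - \frac{27416}{2 + 49^{2}}}{75852} = \left(28104 \cdot \frac{1}{18679} - \frac{27416}{2 + 2401}\right) \frac{1}{75852} = \left(\frac{28104}{18679} - \frac{27416}{2403}\right) \frac{1}{75852} = \left(- \frac{444569552}{44885637}\right) \frac{1}{75852} = - \frac{2268212}{17370741519}$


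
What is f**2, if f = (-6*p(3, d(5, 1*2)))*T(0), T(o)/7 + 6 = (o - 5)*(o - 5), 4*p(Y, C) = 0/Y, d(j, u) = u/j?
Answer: 0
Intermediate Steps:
p(Y, C) = 0 (p(Y, C) = (0/Y)/4 = (1/4)*0 = 0)
T(o) = -42 + 7*(-5 + o)**2 (T(o) = -42 + 7*((o - 5)*(o - 5)) = -42 + 7*((-5 + o)*(-5 + o)) = -42 + 7*(-5 + o)**2)
f = 0 (f = (-6*0)*(-42 + 7*(-5 + 0)**2) = 0*(-42 + 7*(-5)**2) = 0*(-42 + 7*25) = 0*(-42 + 175) = 0*133 = 0)
f**2 = 0**2 = 0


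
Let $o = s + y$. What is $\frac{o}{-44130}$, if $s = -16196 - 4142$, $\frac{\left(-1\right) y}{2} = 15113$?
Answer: $\frac{25282}{22065} \approx 1.1458$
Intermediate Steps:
$y = -30226$ ($y = \left(-2\right) 15113 = -30226$)
$s = -20338$ ($s = -16196 - 4142 = -20338$)
$o = -50564$ ($o = -20338 - 30226 = -50564$)
$\frac{o}{-44130} = - \frac{50564}{-44130} = \left(-50564\right) \left(- \frac{1}{44130}\right) = \frac{25282}{22065}$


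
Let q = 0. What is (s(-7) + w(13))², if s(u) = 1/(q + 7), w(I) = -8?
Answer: 3025/49 ≈ 61.735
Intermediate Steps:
s(u) = ⅐ (s(u) = 1/(0 + 7) = 1/7 = ⅐)
(s(-7) + w(13))² = (⅐ - 8)² = (-55/7)² = 3025/49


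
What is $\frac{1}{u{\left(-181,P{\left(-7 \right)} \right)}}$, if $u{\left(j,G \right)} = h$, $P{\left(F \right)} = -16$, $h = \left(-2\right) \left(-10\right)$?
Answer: $\frac{1}{20} \approx 0.05$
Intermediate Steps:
$h = 20$
$u{\left(j,G \right)} = 20$
$\frac{1}{u{\left(-181,P{\left(-7 \right)} \right)}} = \frac{1}{20}$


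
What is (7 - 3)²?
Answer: 16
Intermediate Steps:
(7 - 3)² = 4² = 16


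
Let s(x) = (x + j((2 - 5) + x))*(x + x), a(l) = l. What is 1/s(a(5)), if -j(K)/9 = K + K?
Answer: -1/310 ≈ -0.0032258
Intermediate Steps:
j(K) = -18*K (j(K) = -9*(K + K) = -18*K)
s(x) = 2*x*(54 - 17*x) (s(x) = (x - 18*((2 - 5) + x))*(x + x) = (x - 18*(-3 + x))*(2*x) = (x + (54 - 18*x))*(2*x) = (54 - 17*x)*(2*x) = 2*x*(54 - 17*x))
1/s(a(5)) = 1/(2*5*(54 - 17*5)) = 1/(2*5*(54 - 85)) = 1/(2*5*(-31)) = 1/(-310) = -1/310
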